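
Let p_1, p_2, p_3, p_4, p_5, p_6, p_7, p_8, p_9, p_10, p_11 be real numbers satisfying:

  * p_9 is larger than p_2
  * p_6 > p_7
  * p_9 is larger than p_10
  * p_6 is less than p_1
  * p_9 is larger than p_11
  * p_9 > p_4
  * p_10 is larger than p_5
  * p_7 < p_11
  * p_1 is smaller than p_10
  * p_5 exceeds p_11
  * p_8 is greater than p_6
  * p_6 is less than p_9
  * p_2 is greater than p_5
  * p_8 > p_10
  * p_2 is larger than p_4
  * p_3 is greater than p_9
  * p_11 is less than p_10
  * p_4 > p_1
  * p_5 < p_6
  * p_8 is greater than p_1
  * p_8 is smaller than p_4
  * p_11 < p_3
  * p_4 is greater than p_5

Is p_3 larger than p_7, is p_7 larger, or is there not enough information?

p_3

p_7 < p_11 and p_11 < p_5 give p_7 < p_5.
Then p_5 < p_6 extends the chain to p_6.
With p_6 < p_1: p_7 < p_11 < p_5 < p_6 < p_1.
Then p_1 < p_10 extends the chain to p_10.
Then p_10 < p_8 extends the chain to p_8.
Then p_8 < p_4 extends the chain to p_4.
Then p_4 < p_2 extends the chain to p_2.
With p_2 < p_9: p_7 < p_11 < p_5 < p_6 < p_1 < p_10 < p_8 < p_4 < p_2 < p_9.
Then p_9 < p_3 extends the chain to p_3.
So p_3 is larger.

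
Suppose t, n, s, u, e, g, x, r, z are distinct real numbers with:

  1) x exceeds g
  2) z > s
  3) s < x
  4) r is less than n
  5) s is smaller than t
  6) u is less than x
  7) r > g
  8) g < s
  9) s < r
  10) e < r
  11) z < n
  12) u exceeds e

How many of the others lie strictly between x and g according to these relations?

1

Chaining upward from g reaches: s, z, r, t, n.
Chaining downward from x reaches: e, s, u.
Strictly between g and x are those in both lists: s — 1 element.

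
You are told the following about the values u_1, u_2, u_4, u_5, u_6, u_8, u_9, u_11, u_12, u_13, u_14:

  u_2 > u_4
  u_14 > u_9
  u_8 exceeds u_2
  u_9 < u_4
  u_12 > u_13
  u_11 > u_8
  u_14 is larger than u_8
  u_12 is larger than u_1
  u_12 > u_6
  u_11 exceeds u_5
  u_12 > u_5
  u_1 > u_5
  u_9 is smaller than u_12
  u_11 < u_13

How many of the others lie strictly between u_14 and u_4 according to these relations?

Chaining upward from u_4 reaches: u_2, u_8, u_11, u_13, u_12.
Chaining downward from u_14 reaches: u_9, u_2, u_8.
Strictly between u_4 and u_14 are those in both lists: u_2, u_8 — 2 elements.

2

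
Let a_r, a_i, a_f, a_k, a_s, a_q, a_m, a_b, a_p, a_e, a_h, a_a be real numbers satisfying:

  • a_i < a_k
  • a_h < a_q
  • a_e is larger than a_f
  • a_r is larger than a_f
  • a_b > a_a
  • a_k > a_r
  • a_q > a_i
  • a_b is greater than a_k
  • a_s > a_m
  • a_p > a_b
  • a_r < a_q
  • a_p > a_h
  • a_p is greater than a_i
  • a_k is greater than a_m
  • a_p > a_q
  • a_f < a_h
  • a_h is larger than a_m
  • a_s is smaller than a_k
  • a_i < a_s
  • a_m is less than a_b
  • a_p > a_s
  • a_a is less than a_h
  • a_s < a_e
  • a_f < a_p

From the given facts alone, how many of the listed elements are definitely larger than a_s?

4

The elements the relations force above a_s are a_k, a_b, a_p, a_e — no chain reaches any other.
That is 4.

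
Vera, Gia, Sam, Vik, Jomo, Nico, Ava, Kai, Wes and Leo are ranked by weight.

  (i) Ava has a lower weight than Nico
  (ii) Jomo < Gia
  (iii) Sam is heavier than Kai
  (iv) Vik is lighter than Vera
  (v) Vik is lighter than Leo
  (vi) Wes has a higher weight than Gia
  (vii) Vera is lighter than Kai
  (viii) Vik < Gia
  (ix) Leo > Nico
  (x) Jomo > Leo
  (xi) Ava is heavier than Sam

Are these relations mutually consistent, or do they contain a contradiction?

consistent

The single ordering Vik < Vera < Kai < Sam < Ava < Nico < Leo < Jomo < Gia < Wes satisfies every listed relation, so no contradiction arises.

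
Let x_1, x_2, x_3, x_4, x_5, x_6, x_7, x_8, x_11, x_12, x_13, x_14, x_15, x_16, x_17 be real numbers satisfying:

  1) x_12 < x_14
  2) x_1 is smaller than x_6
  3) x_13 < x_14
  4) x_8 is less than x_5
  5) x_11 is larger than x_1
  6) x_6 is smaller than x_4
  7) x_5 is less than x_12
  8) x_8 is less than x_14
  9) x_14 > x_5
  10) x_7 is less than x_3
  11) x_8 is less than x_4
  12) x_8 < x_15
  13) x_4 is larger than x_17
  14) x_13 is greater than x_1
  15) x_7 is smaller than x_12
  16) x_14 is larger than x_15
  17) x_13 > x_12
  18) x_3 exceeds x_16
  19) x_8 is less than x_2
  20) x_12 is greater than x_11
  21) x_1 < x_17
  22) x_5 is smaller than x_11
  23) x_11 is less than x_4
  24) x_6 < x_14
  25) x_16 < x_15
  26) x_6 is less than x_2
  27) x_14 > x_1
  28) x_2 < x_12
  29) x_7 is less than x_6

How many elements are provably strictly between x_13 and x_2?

The relations place x_2 below x_13. An element lies strictly between them when it is forced above x_2 and also forced below x_13.
Above x_2: {x_12, x_14}. Below x_13: {x_8, x_5, x_1, x_11, x_7, x_6, x_12}.
Intersection: {x_12} — 1.

1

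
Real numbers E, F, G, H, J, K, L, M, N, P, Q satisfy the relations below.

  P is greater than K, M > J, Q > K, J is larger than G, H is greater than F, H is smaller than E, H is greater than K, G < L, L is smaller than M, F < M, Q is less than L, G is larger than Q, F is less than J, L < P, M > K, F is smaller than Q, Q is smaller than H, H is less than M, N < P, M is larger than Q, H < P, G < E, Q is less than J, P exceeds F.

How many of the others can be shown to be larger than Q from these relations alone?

7

The elements the relations force above Q are G, L, H, J, P, M, E — no chain reaches any other.
That is 7.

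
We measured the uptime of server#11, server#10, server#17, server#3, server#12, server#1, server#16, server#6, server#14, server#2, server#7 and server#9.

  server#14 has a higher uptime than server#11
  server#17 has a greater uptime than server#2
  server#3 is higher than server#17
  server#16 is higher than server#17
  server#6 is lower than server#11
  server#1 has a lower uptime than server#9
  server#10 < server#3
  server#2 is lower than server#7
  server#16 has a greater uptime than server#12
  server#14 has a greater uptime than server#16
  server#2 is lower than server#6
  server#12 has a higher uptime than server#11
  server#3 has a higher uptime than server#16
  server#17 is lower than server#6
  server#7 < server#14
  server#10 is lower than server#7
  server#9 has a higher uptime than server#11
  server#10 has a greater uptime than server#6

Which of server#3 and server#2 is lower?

server#2 < server#17 < server#6 < server#11 < server#12 < server#16 < server#3, by transitivity through server#17, server#6, server#11, server#12, server#16.
So server#2 < server#3; server#2 is the lower of the two.

server#2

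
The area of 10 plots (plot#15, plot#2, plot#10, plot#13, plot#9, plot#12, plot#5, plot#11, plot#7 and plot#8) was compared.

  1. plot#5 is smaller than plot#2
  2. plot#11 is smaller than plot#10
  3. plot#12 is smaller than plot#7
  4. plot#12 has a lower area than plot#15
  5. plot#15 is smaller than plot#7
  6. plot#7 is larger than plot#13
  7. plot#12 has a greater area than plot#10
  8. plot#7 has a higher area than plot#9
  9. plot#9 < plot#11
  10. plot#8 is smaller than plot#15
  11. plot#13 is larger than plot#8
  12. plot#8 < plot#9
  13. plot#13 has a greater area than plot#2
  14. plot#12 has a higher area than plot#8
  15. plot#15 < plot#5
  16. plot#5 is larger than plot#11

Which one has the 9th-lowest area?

plot#13

Piecing the relations together gives one ordering: plot#8 < plot#9 < plot#11 < plot#10 < plot#12 < plot#15 < plot#5 < plot#2 < plot#13 < plot#7.
Counting 9 from the smallest end gives plot#13.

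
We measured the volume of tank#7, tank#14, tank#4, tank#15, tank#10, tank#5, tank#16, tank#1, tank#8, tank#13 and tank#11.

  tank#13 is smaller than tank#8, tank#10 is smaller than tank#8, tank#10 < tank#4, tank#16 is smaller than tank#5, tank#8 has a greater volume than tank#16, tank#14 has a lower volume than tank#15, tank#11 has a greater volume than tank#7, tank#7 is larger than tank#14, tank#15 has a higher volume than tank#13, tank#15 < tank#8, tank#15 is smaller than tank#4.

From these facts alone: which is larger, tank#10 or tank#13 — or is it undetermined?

undetermined

Following every chain through tank#10: above tank#10 we get tank#8, tank#4.
tank#13 is not reached, and no chain runs the other way from tank#13 to tank#10.
So the given relations leave the order of tank#10 and tank#13 undetermined.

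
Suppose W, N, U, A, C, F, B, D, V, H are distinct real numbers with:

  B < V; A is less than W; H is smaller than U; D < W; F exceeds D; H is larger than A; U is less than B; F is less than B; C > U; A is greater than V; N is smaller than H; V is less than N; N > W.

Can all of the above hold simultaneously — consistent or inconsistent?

We have U < B stated directly, yet also B < V < A < W < N < H < U by chaining the others — so B < U. Contradiction.

inconsistent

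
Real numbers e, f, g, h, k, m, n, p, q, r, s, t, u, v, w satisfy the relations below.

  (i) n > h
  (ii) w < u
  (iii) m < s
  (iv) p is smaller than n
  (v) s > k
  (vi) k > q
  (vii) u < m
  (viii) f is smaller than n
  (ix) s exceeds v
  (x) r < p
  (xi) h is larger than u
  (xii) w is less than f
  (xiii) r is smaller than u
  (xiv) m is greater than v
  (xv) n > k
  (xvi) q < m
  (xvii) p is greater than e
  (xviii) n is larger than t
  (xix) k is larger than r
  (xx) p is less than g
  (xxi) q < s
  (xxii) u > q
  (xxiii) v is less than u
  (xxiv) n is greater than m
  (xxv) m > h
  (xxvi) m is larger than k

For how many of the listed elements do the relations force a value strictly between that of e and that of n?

1

The relations place e below n. An element lies strictly between them when it is forced above e and also forced below n.
Above e: {p, g}. Below n: {w, r, v, q, k, u, t, h, f, p, m}.
Intersection: {p} — 1.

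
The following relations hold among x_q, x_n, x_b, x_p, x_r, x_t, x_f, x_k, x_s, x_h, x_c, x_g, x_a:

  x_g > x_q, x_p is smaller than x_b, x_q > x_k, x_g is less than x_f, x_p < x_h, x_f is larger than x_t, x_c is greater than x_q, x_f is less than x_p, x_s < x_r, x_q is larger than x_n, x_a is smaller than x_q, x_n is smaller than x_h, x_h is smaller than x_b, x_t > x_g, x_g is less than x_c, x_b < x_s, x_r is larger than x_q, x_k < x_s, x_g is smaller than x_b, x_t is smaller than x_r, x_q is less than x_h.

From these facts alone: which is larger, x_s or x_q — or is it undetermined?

x_s

x_q < x_g and x_g < x_t give x_q < x_t.
With x_t < x_f: x_q < x_g < x_t < x_f.
Then x_f < x_p extends the chain to x_p.
With x_p < x_h: x_q < x_g < x_t < x_f < x_p < x_h.
Then x_h < x_b extends the chain to x_b.
Then x_b < x_s extends the chain to x_s.
So x_s is larger.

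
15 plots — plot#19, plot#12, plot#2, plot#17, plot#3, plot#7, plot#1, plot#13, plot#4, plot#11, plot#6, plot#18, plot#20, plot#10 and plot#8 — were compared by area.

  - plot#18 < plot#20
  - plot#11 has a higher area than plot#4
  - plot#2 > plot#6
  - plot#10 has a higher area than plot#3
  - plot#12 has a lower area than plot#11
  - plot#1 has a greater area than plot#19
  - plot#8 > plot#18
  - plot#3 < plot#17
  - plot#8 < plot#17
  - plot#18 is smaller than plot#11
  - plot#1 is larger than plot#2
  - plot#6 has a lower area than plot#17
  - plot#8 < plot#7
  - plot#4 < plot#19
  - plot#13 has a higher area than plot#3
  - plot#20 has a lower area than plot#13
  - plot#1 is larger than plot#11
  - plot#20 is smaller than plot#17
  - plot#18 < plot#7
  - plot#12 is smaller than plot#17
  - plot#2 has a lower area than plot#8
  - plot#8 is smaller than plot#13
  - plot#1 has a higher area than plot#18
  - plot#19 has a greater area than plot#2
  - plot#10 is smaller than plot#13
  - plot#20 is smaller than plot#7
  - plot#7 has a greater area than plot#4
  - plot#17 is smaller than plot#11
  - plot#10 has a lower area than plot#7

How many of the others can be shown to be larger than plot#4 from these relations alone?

Directly above plot#4: plot#19, plot#11, plot#7.
One step further: plot#1 (4 so far).
Nothing else is reachable above plot#4; 4 in all.

4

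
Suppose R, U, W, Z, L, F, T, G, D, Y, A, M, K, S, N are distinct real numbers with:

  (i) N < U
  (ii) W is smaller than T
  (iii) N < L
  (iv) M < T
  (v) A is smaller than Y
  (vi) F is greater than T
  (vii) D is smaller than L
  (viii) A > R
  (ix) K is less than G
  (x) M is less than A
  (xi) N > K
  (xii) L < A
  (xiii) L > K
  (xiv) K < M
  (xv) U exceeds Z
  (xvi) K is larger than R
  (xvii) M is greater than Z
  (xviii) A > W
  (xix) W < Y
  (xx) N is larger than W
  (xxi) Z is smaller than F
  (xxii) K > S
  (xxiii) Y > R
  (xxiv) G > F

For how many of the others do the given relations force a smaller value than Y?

Directly below Y: R, W, A.
One step further: M, L (5 so far).
One step further: Z, K, D, N (9 so far).
One step further: S (10 so far).
No other element is forced below Y by the given relations, so the count is 10.

10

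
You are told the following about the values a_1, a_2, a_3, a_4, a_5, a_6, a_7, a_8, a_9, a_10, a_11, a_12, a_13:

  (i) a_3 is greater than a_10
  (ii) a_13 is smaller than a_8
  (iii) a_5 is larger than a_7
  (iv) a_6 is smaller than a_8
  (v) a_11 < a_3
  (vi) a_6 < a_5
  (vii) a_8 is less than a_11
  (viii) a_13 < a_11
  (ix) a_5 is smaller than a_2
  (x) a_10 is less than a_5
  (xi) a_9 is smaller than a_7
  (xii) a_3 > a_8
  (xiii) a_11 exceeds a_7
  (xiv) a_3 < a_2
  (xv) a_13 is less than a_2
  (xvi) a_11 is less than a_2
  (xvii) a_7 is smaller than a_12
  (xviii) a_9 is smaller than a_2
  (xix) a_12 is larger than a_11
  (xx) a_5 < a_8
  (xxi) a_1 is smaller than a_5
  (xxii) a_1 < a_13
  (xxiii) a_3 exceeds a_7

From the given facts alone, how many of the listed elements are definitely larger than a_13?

5

The elements the relations force above a_13 are a_8, a_11, a_3, a_12, a_2 — no chain reaches any other.
That is 5.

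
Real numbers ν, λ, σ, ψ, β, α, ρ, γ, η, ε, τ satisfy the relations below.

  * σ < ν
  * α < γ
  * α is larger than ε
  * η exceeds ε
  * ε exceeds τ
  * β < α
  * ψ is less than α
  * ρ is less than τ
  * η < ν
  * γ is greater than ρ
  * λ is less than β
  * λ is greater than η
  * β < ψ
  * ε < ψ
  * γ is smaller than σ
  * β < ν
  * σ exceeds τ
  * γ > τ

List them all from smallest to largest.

Each adjacent pair is fixed by a given relation: ρ < τ; τ < ε; ε < η; η < λ; λ < β; β < ψ; ψ < α; α < γ; γ < σ; σ < ν. Chaining them end to end gives the full order.

ρ < τ < ε < η < λ < β < ψ < α < γ < σ < ν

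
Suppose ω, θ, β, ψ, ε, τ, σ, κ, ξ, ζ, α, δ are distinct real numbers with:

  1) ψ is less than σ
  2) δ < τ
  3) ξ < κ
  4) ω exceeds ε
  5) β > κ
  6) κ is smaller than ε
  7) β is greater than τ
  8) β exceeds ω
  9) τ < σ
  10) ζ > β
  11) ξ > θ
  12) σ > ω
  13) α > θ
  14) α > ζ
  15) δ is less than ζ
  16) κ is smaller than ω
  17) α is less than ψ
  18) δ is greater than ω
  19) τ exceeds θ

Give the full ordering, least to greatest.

Each adjacent pair is fixed by a given relation: θ < ξ; ξ < κ; κ < ε; ε < ω; ω < δ; δ < τ; τ < β; β < ζ; ζ < α; α < ψ; ψ < σ. Chaining them end to end gives the full order.

θ < ξ < κ < ε < ω < δ < τ < β < ζ < α < ψ < σ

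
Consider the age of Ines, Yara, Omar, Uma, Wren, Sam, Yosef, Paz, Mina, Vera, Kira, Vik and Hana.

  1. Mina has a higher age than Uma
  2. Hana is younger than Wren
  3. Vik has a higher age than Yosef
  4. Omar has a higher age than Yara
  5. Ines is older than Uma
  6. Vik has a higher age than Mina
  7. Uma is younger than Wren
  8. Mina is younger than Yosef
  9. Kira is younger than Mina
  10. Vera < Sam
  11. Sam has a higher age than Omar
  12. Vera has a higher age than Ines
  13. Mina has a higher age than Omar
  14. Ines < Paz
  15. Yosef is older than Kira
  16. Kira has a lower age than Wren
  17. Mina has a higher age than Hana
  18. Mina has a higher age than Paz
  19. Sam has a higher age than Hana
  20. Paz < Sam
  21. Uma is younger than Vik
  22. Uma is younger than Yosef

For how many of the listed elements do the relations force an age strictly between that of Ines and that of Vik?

Chaining upward from Ines reaches: Paz, Vera, Mina, Yosef, Sam.
Chaining downward from Vik reaches: Uma, Yara, Kira, Omar, Paz, Hana, Mina, Yosef.
Strictly between Ines and Vik are those in both lists: Paz, Mina, Yosef — 3 elements.

3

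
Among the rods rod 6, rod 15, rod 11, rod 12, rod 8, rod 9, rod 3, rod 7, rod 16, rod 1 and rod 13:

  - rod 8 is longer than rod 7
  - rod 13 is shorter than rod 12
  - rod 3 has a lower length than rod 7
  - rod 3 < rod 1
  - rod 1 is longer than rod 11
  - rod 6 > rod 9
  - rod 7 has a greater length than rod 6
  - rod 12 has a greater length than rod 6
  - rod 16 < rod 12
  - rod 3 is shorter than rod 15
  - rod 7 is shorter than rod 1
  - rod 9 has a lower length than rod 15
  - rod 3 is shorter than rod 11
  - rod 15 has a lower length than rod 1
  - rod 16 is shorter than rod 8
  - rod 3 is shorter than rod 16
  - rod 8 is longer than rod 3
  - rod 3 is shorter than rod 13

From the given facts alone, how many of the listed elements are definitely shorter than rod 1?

The elements the relations force below rod 1 are rod 3, rod 9, rod 15, rod 6, rod 7, rod 11 — no chain reaches any other.
That is 6.

6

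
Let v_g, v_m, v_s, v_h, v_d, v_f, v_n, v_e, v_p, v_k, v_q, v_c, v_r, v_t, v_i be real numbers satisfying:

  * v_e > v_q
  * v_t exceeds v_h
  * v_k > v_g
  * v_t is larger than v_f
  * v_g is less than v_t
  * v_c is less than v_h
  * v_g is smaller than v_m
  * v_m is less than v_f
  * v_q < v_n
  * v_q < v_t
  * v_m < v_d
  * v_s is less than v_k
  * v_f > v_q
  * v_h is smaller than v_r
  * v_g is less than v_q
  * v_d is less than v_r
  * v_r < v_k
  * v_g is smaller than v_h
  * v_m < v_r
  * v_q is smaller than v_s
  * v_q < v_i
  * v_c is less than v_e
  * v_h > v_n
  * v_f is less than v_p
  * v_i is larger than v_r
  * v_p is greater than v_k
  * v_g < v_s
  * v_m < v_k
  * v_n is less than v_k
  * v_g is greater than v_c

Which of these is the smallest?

v_c

Chaining upward from v_c: directly above it, v_g, v_h, v_e; then v_m, v_q, v_s, v_r, v_k, v_t; then v_f, v_n, v_d, v_i, v_p.
That covers every other element, and nothing is given below v_c, so v_c is the smallest.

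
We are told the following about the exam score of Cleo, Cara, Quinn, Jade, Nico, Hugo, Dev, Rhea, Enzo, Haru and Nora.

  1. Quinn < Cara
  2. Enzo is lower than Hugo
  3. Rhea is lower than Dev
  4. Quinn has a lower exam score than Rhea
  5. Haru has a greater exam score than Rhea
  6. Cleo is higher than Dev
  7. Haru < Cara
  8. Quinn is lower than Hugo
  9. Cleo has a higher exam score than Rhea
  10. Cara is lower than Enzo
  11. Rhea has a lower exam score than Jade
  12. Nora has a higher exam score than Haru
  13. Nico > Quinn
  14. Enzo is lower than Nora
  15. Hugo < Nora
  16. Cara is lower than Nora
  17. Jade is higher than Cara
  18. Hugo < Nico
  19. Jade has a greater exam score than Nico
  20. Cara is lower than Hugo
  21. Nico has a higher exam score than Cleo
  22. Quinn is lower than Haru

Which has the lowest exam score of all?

Quinn

Chaining upward from Quinn: directly above it, Rhea, Haru, Cara, Hugo, Nico; then Dev, Cleo, Enzo, Nora, Jade.
That covers every other element, and nothing is given below Quinn, so Quinn is the lowest exam score.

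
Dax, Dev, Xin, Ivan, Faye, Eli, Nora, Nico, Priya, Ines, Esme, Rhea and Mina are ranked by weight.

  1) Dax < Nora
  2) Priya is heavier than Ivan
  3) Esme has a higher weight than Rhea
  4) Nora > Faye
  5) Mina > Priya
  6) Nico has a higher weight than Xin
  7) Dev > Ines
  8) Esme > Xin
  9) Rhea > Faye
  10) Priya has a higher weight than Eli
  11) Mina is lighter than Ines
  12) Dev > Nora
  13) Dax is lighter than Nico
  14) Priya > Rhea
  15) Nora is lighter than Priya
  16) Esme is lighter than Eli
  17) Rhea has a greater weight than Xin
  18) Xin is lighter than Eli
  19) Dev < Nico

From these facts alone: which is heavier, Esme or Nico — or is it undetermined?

Nico

The relevant relations are Esme < Eli; Eli < Priya; Priya < Mina; Mina < Ines; Ines < Dev; Dev < Nico.
Together: Esme < Eli < Priya < Mina < Ines < Dev < Nico.
So Nico is heavier.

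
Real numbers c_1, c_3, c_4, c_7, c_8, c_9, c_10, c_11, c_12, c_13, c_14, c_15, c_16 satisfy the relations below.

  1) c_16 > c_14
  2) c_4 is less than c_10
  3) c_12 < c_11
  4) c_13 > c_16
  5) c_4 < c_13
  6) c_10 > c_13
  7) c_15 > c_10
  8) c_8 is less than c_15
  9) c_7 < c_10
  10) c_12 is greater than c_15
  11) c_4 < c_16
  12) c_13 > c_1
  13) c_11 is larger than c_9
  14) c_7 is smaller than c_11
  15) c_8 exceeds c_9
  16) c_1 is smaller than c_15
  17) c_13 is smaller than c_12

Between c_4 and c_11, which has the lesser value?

c_4

The relevant relations are c_4 < c_16; c_16 < c_13; c_13 < c_10; c_10 < c_15; c_15 < c_12; c_12 < c_11.
Chaining these gives c_4 < c_16 < c_13 < c_10 < c_15 < c_12 < c_11.
So c_4 < c_11; c_4 is the smaller of the two.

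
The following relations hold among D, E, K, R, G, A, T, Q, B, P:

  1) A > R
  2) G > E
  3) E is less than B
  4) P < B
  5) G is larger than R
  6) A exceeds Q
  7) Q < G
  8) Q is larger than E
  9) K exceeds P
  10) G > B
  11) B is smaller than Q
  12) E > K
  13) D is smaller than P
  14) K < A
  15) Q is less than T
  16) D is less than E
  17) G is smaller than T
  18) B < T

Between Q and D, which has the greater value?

Following the relations from D: D < P < K < E < B < Q.
So D < Q; Q is the larger of the two.

Q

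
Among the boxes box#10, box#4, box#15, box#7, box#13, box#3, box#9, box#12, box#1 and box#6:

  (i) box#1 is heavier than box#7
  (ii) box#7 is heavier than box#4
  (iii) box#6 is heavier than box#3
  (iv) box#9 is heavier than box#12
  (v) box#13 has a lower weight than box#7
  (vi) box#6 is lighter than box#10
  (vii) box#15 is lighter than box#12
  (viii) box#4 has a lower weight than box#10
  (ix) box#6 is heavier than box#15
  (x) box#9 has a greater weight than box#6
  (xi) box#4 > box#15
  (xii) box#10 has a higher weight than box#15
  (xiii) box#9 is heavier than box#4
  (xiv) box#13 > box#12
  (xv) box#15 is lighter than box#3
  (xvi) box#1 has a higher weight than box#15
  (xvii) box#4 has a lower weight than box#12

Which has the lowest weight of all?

box#15

Chaining upward from box#15: directly above it, box#3, box#6, box#4, box#12, box#10, box#1; then box#13, box#7, box#9.
That covers every other element, and nothing is given below box#15, so box#15 is the lowest weight.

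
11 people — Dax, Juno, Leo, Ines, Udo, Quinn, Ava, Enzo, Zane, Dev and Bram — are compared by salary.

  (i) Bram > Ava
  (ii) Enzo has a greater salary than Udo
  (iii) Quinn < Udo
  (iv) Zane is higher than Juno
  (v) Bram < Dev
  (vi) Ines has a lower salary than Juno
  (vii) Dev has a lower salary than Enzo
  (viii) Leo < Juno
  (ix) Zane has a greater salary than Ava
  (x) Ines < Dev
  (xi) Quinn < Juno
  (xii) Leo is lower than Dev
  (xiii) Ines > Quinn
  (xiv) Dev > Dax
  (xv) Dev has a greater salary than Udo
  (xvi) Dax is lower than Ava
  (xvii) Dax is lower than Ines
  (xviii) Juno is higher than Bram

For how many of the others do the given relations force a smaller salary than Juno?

6

The elements the relations force below Juno are Dax, Quinn, Ava, Bram, Ines, Leo — no chain reaches any other.
That is 6.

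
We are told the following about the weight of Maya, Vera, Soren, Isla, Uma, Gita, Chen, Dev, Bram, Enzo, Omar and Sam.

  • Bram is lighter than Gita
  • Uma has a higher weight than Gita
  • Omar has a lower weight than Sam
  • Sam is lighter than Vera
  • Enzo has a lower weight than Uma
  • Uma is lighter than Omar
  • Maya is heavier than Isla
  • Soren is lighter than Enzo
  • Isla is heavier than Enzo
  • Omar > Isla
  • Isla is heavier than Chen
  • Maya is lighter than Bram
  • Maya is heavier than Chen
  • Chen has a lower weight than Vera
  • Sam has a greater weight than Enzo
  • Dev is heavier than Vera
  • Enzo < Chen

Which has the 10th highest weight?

Chen

The consecutive relations fix a unique order: Soren < Enzo < Chen < Isla < Maya < Bram < Gita < Uma < Omar < Sam < Vera < Dev.
The 10th largest is Chen.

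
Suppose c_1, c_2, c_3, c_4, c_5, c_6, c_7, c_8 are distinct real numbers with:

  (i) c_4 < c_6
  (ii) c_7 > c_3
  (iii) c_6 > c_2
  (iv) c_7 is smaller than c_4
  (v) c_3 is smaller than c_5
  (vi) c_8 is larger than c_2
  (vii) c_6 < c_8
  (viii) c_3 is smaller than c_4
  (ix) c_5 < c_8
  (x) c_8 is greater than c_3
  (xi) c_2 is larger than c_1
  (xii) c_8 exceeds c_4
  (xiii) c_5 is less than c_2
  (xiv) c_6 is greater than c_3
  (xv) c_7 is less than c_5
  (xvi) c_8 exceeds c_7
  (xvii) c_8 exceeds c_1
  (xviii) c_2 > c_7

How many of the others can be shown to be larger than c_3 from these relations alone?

6

The elements the relations force above c_3 are c_7, c_4, c_5, c_2, c_6, c_8 — no chain reaches any other.
That is 6.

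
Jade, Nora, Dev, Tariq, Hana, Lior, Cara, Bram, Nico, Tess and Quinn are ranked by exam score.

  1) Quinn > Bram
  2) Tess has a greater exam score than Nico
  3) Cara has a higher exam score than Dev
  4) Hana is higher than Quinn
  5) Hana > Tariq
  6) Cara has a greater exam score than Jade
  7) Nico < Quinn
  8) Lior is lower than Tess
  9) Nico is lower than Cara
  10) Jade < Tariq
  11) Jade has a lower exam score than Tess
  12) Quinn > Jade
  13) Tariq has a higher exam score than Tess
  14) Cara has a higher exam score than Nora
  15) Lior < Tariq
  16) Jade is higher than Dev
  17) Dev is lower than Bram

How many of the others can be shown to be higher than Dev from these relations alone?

From Dev the given relations immediately reach Jade, Cara, Bram.
From those, Tess, Quinn, Tariq — 6 in total.
From those, Hana — 7 in total.
No other element is forced above Dev by the given relations, so the count is 7.

7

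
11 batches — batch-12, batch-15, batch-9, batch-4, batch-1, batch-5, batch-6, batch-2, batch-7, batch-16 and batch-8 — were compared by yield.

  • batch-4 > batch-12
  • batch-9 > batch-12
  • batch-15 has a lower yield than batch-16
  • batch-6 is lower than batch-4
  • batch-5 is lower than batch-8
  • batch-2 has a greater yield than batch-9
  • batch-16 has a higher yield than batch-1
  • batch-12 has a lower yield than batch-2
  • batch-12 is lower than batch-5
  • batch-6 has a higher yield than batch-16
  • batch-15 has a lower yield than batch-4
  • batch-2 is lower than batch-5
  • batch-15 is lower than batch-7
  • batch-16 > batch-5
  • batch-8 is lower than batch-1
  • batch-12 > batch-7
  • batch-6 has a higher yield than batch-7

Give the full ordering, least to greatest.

batch-15 < batch-7 < batch-12 < batch-9 < batch-2 < batch-5 < batch-8 < batch-1 < batch-16 < batch-6 < batch-4

Each adjacent pair is fixed by a given relation: batch-15 < batch-7; batch-7 < batch-12; batch-12 < batch-9; batch-9 < batch-2; batch-2 < batch-5; batch-5 < batch-8; batch-8 < batch-1; batch-1 < batch-16; batch-16 < batch-6; batch-6 < batch-4. Chaining them end to end gives the full order.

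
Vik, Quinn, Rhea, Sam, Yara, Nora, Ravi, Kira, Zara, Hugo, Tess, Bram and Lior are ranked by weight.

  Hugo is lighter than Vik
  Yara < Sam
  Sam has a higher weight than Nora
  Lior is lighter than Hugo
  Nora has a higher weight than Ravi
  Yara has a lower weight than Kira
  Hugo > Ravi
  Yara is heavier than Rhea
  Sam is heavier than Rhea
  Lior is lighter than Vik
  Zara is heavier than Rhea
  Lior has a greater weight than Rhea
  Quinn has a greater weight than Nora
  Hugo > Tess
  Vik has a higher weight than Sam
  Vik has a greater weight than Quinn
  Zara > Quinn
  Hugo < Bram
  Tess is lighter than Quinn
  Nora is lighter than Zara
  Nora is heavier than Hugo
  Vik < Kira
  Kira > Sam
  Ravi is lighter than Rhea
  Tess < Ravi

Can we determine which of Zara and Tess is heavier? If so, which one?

Zara

Following the relations from Tess: Tess < Ravi < Rhea < Lior < Hugo < Nora < Zara.
So Zara is heavier.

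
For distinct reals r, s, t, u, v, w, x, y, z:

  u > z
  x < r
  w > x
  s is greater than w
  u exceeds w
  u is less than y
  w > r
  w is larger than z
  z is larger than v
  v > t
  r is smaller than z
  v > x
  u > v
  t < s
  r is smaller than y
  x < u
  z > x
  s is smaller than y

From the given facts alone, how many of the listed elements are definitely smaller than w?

5

Directly below w: x, r, z.
One step further: v (4 so far).
One step further: t (5 so far).
Nothing else is reachable below w; 5 in all.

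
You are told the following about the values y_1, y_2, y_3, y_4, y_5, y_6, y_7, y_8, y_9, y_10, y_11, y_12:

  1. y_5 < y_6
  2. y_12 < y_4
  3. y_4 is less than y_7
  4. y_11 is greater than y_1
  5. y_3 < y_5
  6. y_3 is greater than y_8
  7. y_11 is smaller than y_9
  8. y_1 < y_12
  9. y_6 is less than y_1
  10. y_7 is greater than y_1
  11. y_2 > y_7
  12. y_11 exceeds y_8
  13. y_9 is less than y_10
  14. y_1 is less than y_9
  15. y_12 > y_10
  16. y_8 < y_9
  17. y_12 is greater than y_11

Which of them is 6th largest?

Chaining the given pairs: y_8 < y_3 < y_5 < y_6 < y_1 < y_11 < y_9 < y_10 < y_12 < y_4 < y_7 < y_2.
The 6th largest is y_9.

y_9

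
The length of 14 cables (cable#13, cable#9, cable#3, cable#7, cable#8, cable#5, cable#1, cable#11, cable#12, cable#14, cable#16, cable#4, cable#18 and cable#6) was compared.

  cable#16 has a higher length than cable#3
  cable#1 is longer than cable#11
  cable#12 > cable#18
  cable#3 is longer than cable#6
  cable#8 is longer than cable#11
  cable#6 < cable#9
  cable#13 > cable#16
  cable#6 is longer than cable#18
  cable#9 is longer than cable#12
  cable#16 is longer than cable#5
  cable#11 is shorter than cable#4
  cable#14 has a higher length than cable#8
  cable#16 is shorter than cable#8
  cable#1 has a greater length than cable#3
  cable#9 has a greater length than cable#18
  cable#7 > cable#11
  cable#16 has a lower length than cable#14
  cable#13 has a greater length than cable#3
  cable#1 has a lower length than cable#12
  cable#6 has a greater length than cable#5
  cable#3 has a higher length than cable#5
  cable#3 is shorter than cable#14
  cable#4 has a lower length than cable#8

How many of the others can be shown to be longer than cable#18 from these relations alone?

Directly above cable#18: cable#6, cable#12, cable#9.
One step further: cable#3 (4 so far).
One step further: cable#1, cable#16, cable#13, cable#14 (8 so far).
One step further: cable#8 (9 so far).
No other element is forced above cable#18 by the given relations, so the count is 9.

9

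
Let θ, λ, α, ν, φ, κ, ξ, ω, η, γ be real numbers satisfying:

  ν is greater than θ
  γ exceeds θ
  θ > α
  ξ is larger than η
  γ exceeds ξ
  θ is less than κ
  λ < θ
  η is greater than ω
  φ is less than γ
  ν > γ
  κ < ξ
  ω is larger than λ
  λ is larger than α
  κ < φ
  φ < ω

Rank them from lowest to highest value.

α < λ < θ < κ < φ < ω < η < ξ < γ < ν

The consecutive links are each given: α < λ; λ < θ; θ < κ; κ < φ; φ < ω; ω < η; η < ξ; ξ < γ; γ < ν.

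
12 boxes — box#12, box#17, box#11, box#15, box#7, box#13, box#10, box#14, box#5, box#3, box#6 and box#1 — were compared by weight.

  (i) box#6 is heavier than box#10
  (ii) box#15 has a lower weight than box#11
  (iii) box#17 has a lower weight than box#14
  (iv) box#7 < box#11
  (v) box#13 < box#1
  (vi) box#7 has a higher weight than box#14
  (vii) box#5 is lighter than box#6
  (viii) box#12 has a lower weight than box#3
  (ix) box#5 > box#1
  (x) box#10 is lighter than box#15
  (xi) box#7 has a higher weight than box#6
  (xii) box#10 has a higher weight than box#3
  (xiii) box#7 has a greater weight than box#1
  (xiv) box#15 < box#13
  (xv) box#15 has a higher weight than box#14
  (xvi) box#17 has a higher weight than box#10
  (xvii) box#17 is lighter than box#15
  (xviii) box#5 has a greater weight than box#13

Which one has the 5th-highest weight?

box#1

Chaining the given pairs: box#12 < box#3 < box#10 < box#17 < box#14 < box#15 < box#13 < box#1 < box#5 < box#6 < box#7 < box#11.
The 5th largest is box#1.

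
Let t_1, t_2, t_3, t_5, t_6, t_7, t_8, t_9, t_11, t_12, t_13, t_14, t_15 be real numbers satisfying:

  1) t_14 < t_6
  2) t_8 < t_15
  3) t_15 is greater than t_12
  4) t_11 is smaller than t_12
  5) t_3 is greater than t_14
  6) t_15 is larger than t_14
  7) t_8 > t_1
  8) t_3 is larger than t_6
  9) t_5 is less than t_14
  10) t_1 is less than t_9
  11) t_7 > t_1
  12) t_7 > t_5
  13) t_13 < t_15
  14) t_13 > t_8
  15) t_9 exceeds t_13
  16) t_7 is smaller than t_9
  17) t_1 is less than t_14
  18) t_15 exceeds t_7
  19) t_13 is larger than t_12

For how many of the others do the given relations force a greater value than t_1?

The elements the relations force above t_1 are t_7, t_8, t_14, t_6, t_13, t_9, t_3, t_15 — no chain reaches any other.
That is 8.

8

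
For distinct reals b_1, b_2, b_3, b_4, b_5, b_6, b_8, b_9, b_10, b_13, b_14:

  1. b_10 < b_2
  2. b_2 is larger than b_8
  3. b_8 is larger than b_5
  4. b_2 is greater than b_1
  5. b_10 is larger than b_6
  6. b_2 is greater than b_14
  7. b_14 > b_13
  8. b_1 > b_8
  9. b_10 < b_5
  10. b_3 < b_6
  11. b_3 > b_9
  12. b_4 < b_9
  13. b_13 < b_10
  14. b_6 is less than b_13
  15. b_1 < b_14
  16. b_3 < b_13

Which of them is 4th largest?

Chaining the given pairs: b_4 < b_9 < b_3 < b_6 < b_13 < b_10 < b_5 < b_8 < b_1 < b_14 < b_2.
The 4th largest is b_8.

b_8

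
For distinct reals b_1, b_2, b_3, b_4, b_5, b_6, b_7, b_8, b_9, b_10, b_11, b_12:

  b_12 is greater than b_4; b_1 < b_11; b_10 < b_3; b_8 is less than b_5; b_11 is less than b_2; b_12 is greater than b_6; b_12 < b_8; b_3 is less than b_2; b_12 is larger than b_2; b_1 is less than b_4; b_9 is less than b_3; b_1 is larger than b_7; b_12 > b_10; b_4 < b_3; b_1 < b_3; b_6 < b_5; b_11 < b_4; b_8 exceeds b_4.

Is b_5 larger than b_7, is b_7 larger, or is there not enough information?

b_7 < b_1 and b_1 < b_11 give b_7 < b_11.
Then b_11 < b_4 extends the chain to b_4.
With b_4 < b_3: b_7 < b_1 < b_11 < b_4 < b_3.
Then b_3 < b_2 extends the chain to b_2.
Then b_2 < b_12 extends the chain to b_12.
With b_12 < b_8: b_7 < b_1 < b_11 < b_4 < b_3 < b_2 < b_12 < b_8.
Then b_8 < b_5 extends the chain to b_5.
So b_5 is larger.

b_5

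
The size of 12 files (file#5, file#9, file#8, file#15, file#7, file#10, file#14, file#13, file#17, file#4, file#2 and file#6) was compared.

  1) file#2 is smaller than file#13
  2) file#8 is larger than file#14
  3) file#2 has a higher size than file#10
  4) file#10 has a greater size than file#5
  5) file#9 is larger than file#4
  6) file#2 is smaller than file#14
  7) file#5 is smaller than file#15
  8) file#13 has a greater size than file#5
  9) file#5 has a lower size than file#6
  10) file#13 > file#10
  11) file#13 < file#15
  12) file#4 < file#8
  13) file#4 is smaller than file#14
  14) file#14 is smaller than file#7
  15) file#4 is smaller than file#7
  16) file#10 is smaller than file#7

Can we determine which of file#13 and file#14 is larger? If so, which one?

undetermined

Following every chain through file#14: above file#14 we get file#7, file#8; below file#14 we get file#5, file#10, file#4, file#2.
file#13 is not reached, and no chain runs the other way from file#13 to file#14.
So the given relations leave the order of file#14 and file#13 undetermined.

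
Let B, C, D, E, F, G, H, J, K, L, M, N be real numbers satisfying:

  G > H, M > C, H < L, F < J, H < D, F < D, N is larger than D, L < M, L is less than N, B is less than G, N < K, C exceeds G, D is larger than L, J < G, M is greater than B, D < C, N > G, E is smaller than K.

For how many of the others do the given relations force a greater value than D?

From D the given relations immediately reach C, N.
From those, K, M — 4 in total.
No other element is forced above D by the given relations, so the count is 4.

4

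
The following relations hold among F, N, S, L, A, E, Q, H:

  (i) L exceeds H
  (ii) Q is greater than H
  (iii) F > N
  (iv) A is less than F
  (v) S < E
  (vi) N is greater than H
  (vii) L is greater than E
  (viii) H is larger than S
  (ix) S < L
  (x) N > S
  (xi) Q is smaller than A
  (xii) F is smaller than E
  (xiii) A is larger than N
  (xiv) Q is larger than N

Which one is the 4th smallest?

Q

Chaining the given pairs: S < H < N < Q < A < F < E < L.
The 4th smallest is Q.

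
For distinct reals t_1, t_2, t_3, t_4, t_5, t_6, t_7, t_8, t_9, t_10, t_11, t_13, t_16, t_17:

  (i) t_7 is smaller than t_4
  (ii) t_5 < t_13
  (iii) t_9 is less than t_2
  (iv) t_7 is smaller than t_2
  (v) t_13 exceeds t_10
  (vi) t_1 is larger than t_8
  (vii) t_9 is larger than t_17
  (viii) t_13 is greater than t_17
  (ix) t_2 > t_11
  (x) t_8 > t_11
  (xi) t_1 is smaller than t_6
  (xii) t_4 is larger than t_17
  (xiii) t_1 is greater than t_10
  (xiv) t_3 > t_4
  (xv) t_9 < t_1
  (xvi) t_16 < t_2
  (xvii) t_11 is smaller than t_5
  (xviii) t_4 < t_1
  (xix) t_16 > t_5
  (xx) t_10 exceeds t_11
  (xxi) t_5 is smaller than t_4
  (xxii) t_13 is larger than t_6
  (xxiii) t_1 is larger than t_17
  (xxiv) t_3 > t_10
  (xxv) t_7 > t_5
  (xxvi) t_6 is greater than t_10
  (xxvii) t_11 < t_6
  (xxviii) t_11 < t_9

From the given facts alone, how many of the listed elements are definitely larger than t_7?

6

From t_7 the given relations immediately reach t_4, t_2.
From those, t_1, t_3 — 4 in total.
From those, t_6 — 5 in total.
From those, t_13 — 6 in total.
No other element is forced above t_7 by the given relations, so the count is 6.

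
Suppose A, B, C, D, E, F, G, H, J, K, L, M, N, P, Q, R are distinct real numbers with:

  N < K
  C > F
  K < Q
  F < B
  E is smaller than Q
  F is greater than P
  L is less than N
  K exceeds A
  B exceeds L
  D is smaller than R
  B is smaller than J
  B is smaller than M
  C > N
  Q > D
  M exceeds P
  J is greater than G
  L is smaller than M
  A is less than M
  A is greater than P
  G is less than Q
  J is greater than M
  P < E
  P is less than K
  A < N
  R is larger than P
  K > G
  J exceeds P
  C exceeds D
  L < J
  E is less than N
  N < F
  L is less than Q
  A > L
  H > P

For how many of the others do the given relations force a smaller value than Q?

8

From Q the given relations immediately reach L, G, E, D, K.
From those, P, A, N — 8 in total.
Nothing else is reachable below Q; 8 in all.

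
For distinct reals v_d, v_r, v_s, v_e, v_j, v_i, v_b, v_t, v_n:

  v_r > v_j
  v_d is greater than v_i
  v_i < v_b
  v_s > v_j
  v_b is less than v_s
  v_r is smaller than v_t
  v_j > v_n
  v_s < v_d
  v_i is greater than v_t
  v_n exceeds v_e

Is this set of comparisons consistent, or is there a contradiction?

consistent

Every relation is compatible with v_e < v_n < v_j < v_r < v_t < v_i < v_b < v_s < v_d; the set is consistent.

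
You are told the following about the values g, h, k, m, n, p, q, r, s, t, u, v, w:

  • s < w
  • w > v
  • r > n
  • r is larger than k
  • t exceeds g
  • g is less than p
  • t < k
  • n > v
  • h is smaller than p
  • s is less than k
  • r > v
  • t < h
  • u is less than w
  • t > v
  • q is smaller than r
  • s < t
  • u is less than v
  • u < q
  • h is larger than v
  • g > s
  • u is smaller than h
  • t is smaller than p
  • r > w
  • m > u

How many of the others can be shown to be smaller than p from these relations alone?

6

The elements the relations force below p are u, s, v, g, t, h — no chain reaches any other.
That is 6.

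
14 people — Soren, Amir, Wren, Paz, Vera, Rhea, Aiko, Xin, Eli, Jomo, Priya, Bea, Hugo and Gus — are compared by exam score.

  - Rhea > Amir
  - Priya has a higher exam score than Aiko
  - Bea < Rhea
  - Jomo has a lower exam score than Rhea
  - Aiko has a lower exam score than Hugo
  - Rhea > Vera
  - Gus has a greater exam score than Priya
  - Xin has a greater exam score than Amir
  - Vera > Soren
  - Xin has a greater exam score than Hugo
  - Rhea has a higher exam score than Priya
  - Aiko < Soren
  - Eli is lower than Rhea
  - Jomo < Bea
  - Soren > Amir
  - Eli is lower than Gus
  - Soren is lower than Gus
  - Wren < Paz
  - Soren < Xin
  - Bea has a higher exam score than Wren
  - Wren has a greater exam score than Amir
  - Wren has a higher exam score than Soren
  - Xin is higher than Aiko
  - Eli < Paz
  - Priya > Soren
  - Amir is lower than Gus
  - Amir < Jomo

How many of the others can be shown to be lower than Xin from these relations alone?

4

Directly below Xin: Aiko, Amir, Soren, Hugo.
No other element is forced below Xin by the given relations, so the count is 4.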